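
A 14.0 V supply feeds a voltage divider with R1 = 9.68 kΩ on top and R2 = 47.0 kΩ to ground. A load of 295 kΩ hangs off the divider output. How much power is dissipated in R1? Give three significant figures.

Total resistance from the source is R1 + (R2‖R_L) = 50.22 kΩ, so I = 14.0/50.22 kΩ = 0.2788 mA.
P = I²·R1 = (0.2788 mA)² × 9.68 kΩ = 0.752 mW.

P ≈ 0.752 mW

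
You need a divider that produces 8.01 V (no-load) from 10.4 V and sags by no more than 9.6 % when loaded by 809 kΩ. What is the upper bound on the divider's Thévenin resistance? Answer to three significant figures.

R_th ≤ 85.9 kΩ

Loading drop = R_th/(R_th + R_L) ≤ 0.0960, so R_th ≤ R_L · ε/(1−ε) = 809 kΩ × 0.0960/0.9040 = 85.9 kΩ.
(Any R1, R2 with R2/(R1+R2) = 0.770 and R1‖R2 ≤ 85.9 kΩ will meet the spec.)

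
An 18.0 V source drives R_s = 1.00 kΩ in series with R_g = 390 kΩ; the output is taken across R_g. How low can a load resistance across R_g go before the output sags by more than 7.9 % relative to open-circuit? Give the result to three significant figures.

Output resistance R_th = R_s‖R_g = (1000 × 390000)/391000 = 997.4 Ω.
The fractional drop is R_th/(R_th + R_L); requiring this ≤ 0.0790 gives R_L ≥ R_th(1/0.0790 − 1) = 997.4 × 11.66 = 11.6 kΩ.

R_L(min) ≈ 11.6 kΩ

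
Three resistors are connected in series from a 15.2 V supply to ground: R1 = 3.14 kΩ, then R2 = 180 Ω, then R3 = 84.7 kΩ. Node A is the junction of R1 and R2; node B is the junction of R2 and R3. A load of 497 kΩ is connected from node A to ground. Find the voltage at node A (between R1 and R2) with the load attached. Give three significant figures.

Below node A the series string R2+R3 = 84880 Ω sits in parallel with the 497000 Ω load: 72500 Ω.
V_A = 15.2 × 72500/(3140 + 72500) = 14.6 V.

V ≈ 14.6 V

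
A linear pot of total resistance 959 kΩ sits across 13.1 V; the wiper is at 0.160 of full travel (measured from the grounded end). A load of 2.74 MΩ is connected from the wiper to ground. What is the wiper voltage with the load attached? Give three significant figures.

The wiper splits the pot into (1−α)R = 805.6 kΩ above and αR = 153.4 kΩ below.
Lower section ‖ load = 145.3 kΩ.
V_wiper = 13.1 × 145.3/(805.6 + 145.3) = 2.00 V.

V ≈ 2.00 V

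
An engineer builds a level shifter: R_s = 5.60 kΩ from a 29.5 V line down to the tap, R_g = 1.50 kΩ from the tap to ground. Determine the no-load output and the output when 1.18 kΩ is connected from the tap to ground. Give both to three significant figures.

Open-circuit: V = 29.5 × 1.50/(5.60 + 1.50) = 6.23 V.
With the load, R_g becomes R_g‖R_L = 0.6604 kΩ, so V = 29.5 × 0.6604/6.260 = 3.11 V.

Unloaded: 6.23 V; loaded: 3.11 V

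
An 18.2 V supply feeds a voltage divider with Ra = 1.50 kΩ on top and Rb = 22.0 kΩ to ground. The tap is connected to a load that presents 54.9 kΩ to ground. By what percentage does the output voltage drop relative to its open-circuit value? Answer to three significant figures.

2.49 %

The divider's output (Thévenin) resistance is Ra‖Rb = 1.404 kΩ.
Fractional drop under load = R_th/(R_th + R_L) = 1.404 / (1.404 + 54.9) = 0.02494.
So the output falls by 2.49 %.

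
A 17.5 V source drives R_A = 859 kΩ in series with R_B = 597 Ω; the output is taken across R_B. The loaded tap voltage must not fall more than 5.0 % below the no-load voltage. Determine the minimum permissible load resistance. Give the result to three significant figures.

R_L(min) ≈ 11.3 kΩ

Output resistance R_th = R_A‖R_B = (859000 × 597)/859600 = 596.6 Ω.
The fractional drop is R_th/(R_th + R_L); requiring this ≤ 0.0500 gives R_L ≥ R_th(1/0.0500 − 1) = 596.6 × 19.00 = 11.3 kΩ.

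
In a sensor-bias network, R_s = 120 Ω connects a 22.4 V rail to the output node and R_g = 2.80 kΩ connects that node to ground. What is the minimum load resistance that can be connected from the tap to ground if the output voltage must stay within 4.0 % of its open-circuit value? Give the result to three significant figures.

Output resistance R_th = R_s‖R_g = (120 × 2800)/2920 = 115.1 Ω.
The fractional drop is R_th/(R_th + R_L); requiring this ≤ 0.0400 gives R_L ≥ R_th(1/0.0400 − 1) = 115.1 × 24.00 = 2.76 kΩ.

R_L(min) ≈ 2.76 kΩ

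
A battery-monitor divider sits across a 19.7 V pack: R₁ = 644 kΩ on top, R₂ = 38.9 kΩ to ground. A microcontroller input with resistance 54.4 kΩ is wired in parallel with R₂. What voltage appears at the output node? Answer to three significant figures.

The load sits in parallel with R₂: R₂‖R_L = (38.9 × 54.4) / (38.9 + 54.4) = 22.68 kΩ.
V_out = 19.7 × 22.68 / (644 + 22.68) = 19.7 × 22.68/666.7 = 0.670 V.
(Unloaded it would have been 1.12 V.)

V_out ≈ 0.670 V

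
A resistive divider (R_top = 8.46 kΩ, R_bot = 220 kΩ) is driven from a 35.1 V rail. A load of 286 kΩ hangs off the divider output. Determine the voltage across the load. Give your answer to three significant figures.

The load sits in parallel with R_bot: R_bot‖R_L = (220 × 286) / (220 + 286) = 124.3 kΩ.
V_out = 35.1 × 124.3 / (8.46 + 124.3) = 35.1 × 124.3/132.8 = 32.9 V.

V_out ≈ 32.9 V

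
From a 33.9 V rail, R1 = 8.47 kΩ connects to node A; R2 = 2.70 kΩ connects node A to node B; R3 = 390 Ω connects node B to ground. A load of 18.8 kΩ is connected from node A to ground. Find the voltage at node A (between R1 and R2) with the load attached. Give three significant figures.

Below node A the series string R2+R3 = 3090 Ω sits in parallel with the 18800 Ω load: 2654 Ω.
V_A = 33.9 × 2654/(8470 + 2654) = 8.09 V.

V ≈ 8.09 V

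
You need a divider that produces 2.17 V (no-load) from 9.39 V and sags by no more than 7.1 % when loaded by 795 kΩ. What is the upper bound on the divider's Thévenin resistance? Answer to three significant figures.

Loading drop = R_th/(R_th + R_L) ≤ 0.0710, so R_th ≤ R_L · ε/(1−ε) = 795 kΩ × 0.0710/0.9290 = 60.8 kΩ.
(Any R1, R2 with R2/(R1+R2) = 0.231 and R1‖R2 ≤ 60.8 kΩ will meet the spec.)

R_th ≤ 60.8 kΩ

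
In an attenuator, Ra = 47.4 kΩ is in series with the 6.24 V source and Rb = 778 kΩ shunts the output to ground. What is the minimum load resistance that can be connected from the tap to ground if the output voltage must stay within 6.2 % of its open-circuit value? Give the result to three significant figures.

R_L(min) ≈ 676 kΩ

Output resistance R_th = Ra‖Rb = (47.4 × 778)/825.4 = 44.68 kΩ.
The fractional drop is R_th/(R_th + R_L); requiring this ≤ 0.0620 gives R_L ≥ R_th(1/0.0620 − 1) = 44.68 × 15.13 = 676 kΩ.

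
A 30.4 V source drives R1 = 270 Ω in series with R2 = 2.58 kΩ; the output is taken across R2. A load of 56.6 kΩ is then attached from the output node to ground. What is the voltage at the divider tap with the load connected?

V_out ≈ 27.4 V

The load sits in parallel with R2: R2‖R_L = (2580 × 56600) / (2580 + 56600) = 2468 Ω.
V_out = 30.4 × 2468 / (270 + 2468) = 30.4 × 2468/2738 = 27.4 V.
(Unloaded it would have been 27.5 V.)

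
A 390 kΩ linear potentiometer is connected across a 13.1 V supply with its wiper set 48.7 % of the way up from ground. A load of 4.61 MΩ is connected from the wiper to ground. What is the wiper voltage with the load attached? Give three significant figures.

The wiper splits the pot into (1−α)R = 200.1 kΩ above and αR = 189.9 kΩ below.
Lower section ‖ load = 182.4 kΩ.
V_wiper = 13.1 × 182.4/(200.1 + 182.4) = 6.25 V.

V ≈ 6.25 V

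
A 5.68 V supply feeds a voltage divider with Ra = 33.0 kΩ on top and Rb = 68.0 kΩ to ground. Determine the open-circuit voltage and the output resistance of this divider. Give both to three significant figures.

V_th is the open-circuit tap voltage: 5.68 × 68.0/(33.0 + 68.0) = 3.82 V.
With the supply zeroed, Ra and Rb appear in parallel from the tap: R_th = Ra‖Rb = (33.0 × 68.0)/101.0 = 22.2 kΩ.

V_th = 3.82 V, R_th = 22.2 kΩ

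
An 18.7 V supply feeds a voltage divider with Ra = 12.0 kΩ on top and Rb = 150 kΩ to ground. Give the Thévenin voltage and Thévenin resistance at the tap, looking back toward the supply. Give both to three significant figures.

V_th is the open-circuit tap voltage: 18.7 × 150/(12.0 + 150) = 17.3 V.
With the supply zeroed, Ra and Rb appear in parallel from the tap: R_th = Ra‖Rb = (12.0 × 150)/162.0 = 11.1 kΩ.

V_th = 17.3 V, R_th = 11.1 kΩ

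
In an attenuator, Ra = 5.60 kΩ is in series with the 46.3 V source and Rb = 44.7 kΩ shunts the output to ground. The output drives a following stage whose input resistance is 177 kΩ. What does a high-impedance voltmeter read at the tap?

V_out ≈ 40.0 V

The load sits in parallel with Rb: Rb‖R_L = (44.7 × 177) / (44.7 + 177) = 35.69 kΩ.
V_out = 46.3 × 35.69 / (5.60 + 35.69) = 46.3 × 35.69/41.29 = 40.0 V.
(Unloaded it would have been 41.1 V.)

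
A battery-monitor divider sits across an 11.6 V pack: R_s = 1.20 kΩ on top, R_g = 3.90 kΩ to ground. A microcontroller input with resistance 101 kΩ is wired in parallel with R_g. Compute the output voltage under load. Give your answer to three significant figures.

The load sits in parallel with R_g: R_g‖R_L = (3.90 × 101) / (3.90 + 101) = 3.755 kΩ.
V_out = 11.6 × 3.755 / (1.20 + 3.755) = 11.6 × 3.755/4.955 = 8.79 V.
(Unloaded it would have been 8.87 V.)

V_out ≈ 8.79 V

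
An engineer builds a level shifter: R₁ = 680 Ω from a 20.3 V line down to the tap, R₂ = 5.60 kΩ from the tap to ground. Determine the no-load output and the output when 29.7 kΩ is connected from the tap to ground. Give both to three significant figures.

Open-circuit: V = 20.3 × 5600/(680 + 5600) = 18.1 V.
With the load, R₂ becomes R₂‖R_L = 4712 Ω, so V = 20.3 × 4712/5392 = 17.7 V.

Unloaded: 18.1 V; loaded: 17.7 V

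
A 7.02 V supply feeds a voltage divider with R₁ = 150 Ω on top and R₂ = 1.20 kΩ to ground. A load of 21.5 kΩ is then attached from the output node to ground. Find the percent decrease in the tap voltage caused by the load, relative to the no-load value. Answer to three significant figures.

The divider's output (Thévenin) resistance is R₁‖R₂ = 133.3 Ω.
Fractional drop under load = R_th/(R_th + R_L) = 133.3 / (133.3 + 21500) = 0.006163.
So the output falls by 0.616 %.

0.616 %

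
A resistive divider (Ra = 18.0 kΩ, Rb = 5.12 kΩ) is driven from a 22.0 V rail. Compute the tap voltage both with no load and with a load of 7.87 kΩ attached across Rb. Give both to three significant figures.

Unloaded: 4.87 V; loaded: 3.23 V

Open-circuit: V = 22.0 × 5.12/(18.0 + 5.12) = 4.87 V.
With the load, Rb becomes Rb‖R_L = 3.102 kΩ, so V = 22.0 × 3.102/21.10 = 3.23 V.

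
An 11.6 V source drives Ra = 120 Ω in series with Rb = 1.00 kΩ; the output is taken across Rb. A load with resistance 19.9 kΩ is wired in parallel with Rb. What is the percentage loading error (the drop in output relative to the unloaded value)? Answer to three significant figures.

The divider's output (Thévenin) resistance is Ra‖Rb = 107.1 Ω.
Fractional drop under load = R_th/(R_th + R_L) = 107.1 / (107.1 + 19900) = 0.005355.
So the output falls by 0.536 %.

0.536 %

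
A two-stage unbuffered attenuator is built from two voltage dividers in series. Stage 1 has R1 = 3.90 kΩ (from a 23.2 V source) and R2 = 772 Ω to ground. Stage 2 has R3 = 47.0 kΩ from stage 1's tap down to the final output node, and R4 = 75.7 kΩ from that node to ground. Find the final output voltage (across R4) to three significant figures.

V_out ≈ 2.35 V

Stage 2 presents R3+R4 = 122700 Ω as a load on stage 1's tap.
Stage 1's lower leg becomes R2‖(R3+R4) = 767.2 Ω, so V_mid = 23.2 × 767.2/4667 = 3.814 V.
Stage 2 is itself unloaded: V_out = V_mid × R4/(R3+R4) = 3.814 × 75700/122700 = 2.35 V.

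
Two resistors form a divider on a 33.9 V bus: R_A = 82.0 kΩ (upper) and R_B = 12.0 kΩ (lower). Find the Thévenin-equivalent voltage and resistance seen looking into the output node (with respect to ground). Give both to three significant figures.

V_th = 4.33 V, R_th = 10.5 kΩ

V_th is the open-circuit tap voltage: 33.9 × 12.0/(82.0 + 12.0) = 4.33 V.
With the supply zeroed, R_A and R_B appear in parallel from the tap: R_th = R_A‖R_B = (82.0 × 12.0)/94.00 = 10.5 kΩ.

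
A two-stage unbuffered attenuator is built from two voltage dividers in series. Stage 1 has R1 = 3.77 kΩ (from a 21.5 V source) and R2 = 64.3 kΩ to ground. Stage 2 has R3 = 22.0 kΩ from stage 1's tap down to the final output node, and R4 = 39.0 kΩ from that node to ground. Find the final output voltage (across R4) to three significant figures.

V_out ≈ 12.3 V

Stage 2 presents R3+R4 = 61.00 kΩ as a load on stage 1's tap.
Stage 1's lower leg becomes R2‖(R3+R4) = 31.30 kΩ, so V_mid = 21.5 × 31.30/35.07 = 19.19 V.
Stage 2 is itself unloaded: V_out = V_mid × R4/(R3+R4) = 19.19 × 39.0/61.00 = 12.3 V.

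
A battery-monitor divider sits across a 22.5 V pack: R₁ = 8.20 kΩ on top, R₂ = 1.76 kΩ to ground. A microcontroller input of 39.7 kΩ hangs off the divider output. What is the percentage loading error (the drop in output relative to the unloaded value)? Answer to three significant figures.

3.52 %

The divider's output (Thévenin) resistance is R₁‖R₂ = 1.449 kΩ.
Fractional drop under load = R_th/(R_th + R_L) = 1.449 / (1.449 + 39.7) = 0.03521.
So the output falls by 3.52 %.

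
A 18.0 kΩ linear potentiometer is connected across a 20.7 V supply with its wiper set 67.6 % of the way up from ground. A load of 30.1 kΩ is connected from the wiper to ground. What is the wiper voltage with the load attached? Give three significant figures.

The wiper splits the pot into (1−α)R = 5.832 kΩ above and αR = 12.17 kΩ below.
Lower section ‖ load = 8.665 kΩ.
V_wiper = 20.7 × 8.665/(5.832 + 8.665) = 12.4 V.

V ≈ 12.4 V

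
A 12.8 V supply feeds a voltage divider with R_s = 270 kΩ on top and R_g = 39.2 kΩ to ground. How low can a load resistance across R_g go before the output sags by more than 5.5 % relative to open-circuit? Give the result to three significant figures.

Output resistance R_th = R_s‖R_g = (270 × 39.2)/309.2 = 34.23 kΩ.
The fractional drop is R_th/(R_th + R_L); requiring this ≤ 0.0550 gives R_L ≥ R_th(1/0.0550 − 1) = 34.23 × 17.18 = 588 kΩ.

R_L(min) ≈ 588 kΩ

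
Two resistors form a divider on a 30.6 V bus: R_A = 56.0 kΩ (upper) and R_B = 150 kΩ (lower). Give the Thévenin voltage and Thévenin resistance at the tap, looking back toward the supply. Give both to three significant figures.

V_th is the open-circuit tap voltage: 30.6 × 150/(56.0 + 150) = 22.3 V.
With the supply zeroed, R_A and R_B appear in parallel from the tap: R_th = R_A‖R_B = (56.0 × 150)/206.0 = 40.8 kΩ.

V_th = 22.3 V, R_th = 40.8 kΩ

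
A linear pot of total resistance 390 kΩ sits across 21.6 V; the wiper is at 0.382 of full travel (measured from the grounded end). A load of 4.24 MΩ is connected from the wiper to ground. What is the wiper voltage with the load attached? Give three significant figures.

V ≈ 8.08 V

The wiper splits the pot into (1−α)R = 241.0 kΩ above and αR = 149.0 kΩ below.
Lower section ‖ load = 143.9 kΩ.
V_wiper = 21.6 × 143.9/(241.0 + 143.9) = 8.08 V.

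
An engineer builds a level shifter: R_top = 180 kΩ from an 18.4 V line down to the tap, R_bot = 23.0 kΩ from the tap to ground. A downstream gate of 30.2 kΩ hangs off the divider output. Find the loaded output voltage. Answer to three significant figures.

The load sits in parallel with R_bot: R_bot‖R_L = (23.0 × 30.2) / (23.0 + 30.2) = 13.06 kΩ.
V_out = 18.4 × 13.06 / (180 + 13.06) = 18.4 × 13.06/193.1 = 1.24 V.

V_out ≈ 1.24 V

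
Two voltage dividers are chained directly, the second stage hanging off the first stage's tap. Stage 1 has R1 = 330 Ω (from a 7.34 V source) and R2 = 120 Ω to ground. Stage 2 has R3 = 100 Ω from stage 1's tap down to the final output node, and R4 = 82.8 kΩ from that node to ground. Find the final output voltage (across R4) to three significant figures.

V_out ≈ 1.95 V

Stage 2 presents R3+R4 = 82900 Ω as a load on stage 1's tap.
Stage 1's lower leg becomes R2‖(R3+R4) = 119.8 Ω, so V_mid = 7.34 × 119.8/449.8 = 1.955 V.
Stage 2 is itself unloaded: V_out = V_mid × R4/(R3+R4) = 1.955 × 82800/82900 = 1.95 V.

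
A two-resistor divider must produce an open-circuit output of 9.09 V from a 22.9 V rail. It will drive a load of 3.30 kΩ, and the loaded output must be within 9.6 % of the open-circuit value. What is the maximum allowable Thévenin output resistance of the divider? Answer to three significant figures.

R_th ≤ 350 Ω

Loading drop = R_th/(R_th + R_L) ≤ 0.0960, so R_th ≤ R_L · ε/(1−ε) = 3.30 kΩ × 0.0960/0.9040 = 350 Ω.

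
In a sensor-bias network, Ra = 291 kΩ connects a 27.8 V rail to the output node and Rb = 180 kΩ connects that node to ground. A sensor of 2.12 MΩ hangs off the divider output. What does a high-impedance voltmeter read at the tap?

The load sits in parallel with Rb: Rb‖R_L = (180 × 2120) / (180 + 2120) = 165.9 kΩ.
V_out = 27.8 × 165.9 / (291 + 165.9) = 27.8 × 165.9/456.9 = 10.1 V.
(Unloaded it would have been 10.6 V.)

V_out ≈ 10.1 V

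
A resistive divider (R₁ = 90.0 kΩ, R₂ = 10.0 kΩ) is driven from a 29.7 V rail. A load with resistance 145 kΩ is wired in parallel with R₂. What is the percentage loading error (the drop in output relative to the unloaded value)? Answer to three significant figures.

5.84 %

The divider's output (Thévenin) resistance is R₁‖R₂ = 9.000 kΩ.
Fractional drop under load = R_th/(R_th + R_L) = 9.000 / (9.000 + 145) = 0.05844.
So the output falls by 5.84 %.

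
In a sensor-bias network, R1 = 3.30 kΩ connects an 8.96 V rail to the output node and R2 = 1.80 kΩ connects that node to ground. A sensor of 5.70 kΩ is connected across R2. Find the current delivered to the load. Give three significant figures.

R2‖R_L = 1.368 kΩ; V_out = 8.96 × 1.368/4.668 = 2.626 V.
I_L = V_out / R_L = 2.626 / 5.70 kΩ = 0.461 mA.

I_L ≈ 0.461 mA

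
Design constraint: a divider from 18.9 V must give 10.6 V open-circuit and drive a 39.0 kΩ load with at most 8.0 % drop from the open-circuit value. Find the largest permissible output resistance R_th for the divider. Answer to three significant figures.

R_th ≤ 3.39 kΩ

Loading drop = R_th/(R_th + R_L) ≤ 0.0800, so R_th ≤ R_L · ε/(1−ε) = 39.0 kΩ × 0.0800/0.9200 = 3.39 kΩ.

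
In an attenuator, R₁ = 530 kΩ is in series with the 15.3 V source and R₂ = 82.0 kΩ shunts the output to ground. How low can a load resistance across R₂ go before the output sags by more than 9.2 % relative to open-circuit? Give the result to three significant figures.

R_L(min) ≈ 701 kΩ

Output resistance R_th = R₁‖R₂ = (530 × 82.0)/612.0 = 71.01 kΩ.
The fractional drop is R_th/(R_th + R_L); requiring this ≤ 0.0920 gives R_L ≥ R_th(1/0.0920 − 1) = 71.01 × 9.870 = 701 kΩ.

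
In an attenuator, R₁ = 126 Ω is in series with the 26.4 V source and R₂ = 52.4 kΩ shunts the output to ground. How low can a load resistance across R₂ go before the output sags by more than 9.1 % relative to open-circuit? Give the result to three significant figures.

Output resistance R_th = R₁‖R₂ = (126 × 52400)/52530 = 125.7 Ω.
The fractional drop is R_th/(R_th + R_L); requiring this ≤ 0.0910 gives R_L ≥ R_th(1/0.0910 − 1) = 125.7 × 9.989 = 1.26 kΩ.

R_L(min) ≈ 1.26 kΩ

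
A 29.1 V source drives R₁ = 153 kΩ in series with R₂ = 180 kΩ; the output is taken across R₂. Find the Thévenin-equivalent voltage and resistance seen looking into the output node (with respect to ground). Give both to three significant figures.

V_th is the open-circuit tap voltage: 29.1 × 180/(153 + 180) = 15.7 V.
With the supply zeroed, R₁ and R₂ appear in parallel from the tap: R_th = R₁‖R₂ = (153 × 180)/333.0 = 82.7 kΩ.

V_th = 15.7 V, R_th = 82.7 kΩ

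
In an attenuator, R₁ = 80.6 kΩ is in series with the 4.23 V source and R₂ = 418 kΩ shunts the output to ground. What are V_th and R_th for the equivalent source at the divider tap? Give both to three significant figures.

V_th is the open-circuit tap voltage: 4.23 × 418/(80.6 + 418) = 3.55 V.
With the supply zeroed, R₁ and R₂ appear in parallel from the tap: R_th = R₁‖R₂ = (80.6 × 418)/498.6 = 67.6 kΩ.

V_th = 3.55 V, R_th = 67.6 kΩ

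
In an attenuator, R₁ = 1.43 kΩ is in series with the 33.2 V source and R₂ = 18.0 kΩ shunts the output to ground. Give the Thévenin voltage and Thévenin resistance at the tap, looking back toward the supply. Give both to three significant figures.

V_th is the open-circuit tap voltage: 33.2 × 18.0/(1.43 + 18.0) = 30.8 V.
With the supply zeroed, R₁ and R₂ appear in parallel from the tap: R_th = R₁‖R₂ = (1.43 × 18.0)/19.43 = 1.32 kΩ.

V_th = 30.8 V, R_th = 1.32 kΩ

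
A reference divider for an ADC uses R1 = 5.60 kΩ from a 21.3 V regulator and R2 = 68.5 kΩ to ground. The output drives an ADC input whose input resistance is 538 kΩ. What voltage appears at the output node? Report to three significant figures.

The load sits in parallel with R2: R2‖R_L = (68.5 × 538) / (68.5 + 538) = 60.76 kΩ.
V_out = 21.3 × 60.76 / (5.60 + 60.76) = 21.3 × 60.76/66.36 = 19.5 V.

V_out ≈ 19.5 V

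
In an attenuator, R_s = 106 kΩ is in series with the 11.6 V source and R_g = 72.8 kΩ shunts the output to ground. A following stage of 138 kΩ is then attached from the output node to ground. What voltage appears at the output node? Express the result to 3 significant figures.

The load sits in parallel with R_g: R_g‖R_L = (72.8 × 138) / (72.8 + 138) = 47.66 kΩ.
V_out = 11.6 × 47.66 / (106 + 47.66) = 11.6 × 47.66/153.7 = 3.60 V.

V_out ≈ 3.60 V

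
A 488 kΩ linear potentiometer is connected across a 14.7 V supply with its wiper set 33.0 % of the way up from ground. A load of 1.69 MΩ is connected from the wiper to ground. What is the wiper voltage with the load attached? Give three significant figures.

The wiper splits the pot into (1−α)R = 327.0 kΩ above and αR = 161.0 kΩ below.
Lower section ‖ load = 147.0 kΩ.
V_wiper = 14.7 × 147.0/(327.0 + 147.0) = 4.56 V.

V ≈ 4.56 V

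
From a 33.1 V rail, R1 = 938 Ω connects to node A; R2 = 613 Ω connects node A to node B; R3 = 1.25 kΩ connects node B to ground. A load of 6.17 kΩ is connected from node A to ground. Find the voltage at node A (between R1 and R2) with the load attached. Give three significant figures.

V ≈ 20.0 V

Below node A the series string R2+R3 = 1863 Ω sits in parallel with the 6170 Ω load: 1431 Ω.
V_A = 33.1 × 1431/(938 + 1431) = 20.0 V.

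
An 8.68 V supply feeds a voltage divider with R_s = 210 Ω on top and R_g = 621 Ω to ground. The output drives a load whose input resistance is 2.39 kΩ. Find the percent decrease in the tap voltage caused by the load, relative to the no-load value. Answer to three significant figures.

6.16 %

The divider's output (Thévenin) resistance is R_s‖R_g = 156.9 Ω.
Fractional drop under load = R_th/(R_th + R_L) = 156.9 / (156.9 + 2390) = 0.06162.
So the output falls by 6.16 %.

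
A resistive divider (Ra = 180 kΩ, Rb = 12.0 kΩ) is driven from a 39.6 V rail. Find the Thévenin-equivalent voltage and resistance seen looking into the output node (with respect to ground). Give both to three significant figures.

V_th = 2.48 V, R_th = 11.2 kΩ

V_th is the open-circuit tap voltage: 39.6 × 12.0/(180 + 12.0) = 2.48 V.
With the supply zeroed, Ra and Rb appear in parallel from the tap: R_th = Ra‖Rb = (180 × 12.0)/192.0 = 11.2 kΩ.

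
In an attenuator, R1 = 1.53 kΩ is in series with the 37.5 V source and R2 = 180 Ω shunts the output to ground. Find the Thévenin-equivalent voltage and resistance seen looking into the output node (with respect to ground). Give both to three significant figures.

V_th = 3.95 V, R_th = 161 Ω

V_th is the open-circuit tap voltage: 37.5 × 180/(1530 + 180) = 3.95 V.
With the supply zeroed, R1 and R2 appear in parallel from the tap: R_th = R1‖R2 = (1530 × 180)/1710 = 161 Ω.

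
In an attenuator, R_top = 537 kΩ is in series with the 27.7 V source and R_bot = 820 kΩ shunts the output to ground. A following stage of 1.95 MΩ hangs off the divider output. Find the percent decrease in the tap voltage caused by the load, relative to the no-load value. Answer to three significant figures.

14.3 %

The divider's output (Thévenin) resistance is R_top‖R_bot = 324.5 kΩ.
Fractional drop under load = R_th/(R_th + R_L) = 324.5 / (324.5 + 1950) = 0.1427.
So the output falls by 14.3 %.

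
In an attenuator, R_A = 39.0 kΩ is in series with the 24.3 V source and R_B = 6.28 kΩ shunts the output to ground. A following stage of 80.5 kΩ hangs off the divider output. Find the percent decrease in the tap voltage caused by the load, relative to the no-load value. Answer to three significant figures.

The divider's output (Thévenin) resistance is R_A‖R_B = 5.409 kΩ.
Fractional drop under load = R_th/(R_th + R_L) = 5.409 / (5.409 + 80.5) = 0.06296.
So the output falls by 6.30 %.

6.30 %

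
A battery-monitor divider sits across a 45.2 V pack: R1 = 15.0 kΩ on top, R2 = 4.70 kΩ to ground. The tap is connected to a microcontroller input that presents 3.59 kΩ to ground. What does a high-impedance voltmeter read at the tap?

V_out ≈ 5.40 V

The load sits in parallel with R2: R2‖R_L = (4.70 × 3.59) / (4.70 + 3.59) = 2.035 kΩ.
V_out = 45.2 × 2.035 / (15.0 + 2.035) = 45.2 × 2.035/17.04 = 5.40 V.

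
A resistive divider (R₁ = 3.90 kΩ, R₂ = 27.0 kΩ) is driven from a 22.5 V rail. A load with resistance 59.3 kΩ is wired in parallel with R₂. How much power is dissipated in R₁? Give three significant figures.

P ≈ 3.92 mW

Total resistance from the source is R₁ + (R₂‖R_L) = 22.45 kΩ, so I = 22.5/22.45 kΩ = 1.002 mA.
P = I²·R₁ = (1.002 mA)² × 3.90 kΩ = 3.92 mW.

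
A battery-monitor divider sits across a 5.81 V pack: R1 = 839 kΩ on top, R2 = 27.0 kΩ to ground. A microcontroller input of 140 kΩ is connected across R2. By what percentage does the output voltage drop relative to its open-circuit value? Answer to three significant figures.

15.7 %

The divider's output (Thévenin) resistance is R1‖R2 = 26.16 kΩ.
Fractional drop under load = R_th/(R_th + R_L) = 26.16 / (26.16 + 140) = 0.1574.
So the output falls by 15.7 %.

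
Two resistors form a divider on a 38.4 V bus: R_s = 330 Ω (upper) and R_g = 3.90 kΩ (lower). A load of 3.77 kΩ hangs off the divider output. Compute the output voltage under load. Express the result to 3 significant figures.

V_out ≈ 32.8 V

The load sits in parallel with R_g: R_g‖R_L = (3900 × 3770) / (3900 + 3770) = 1917 Ω.
V_out = 38.4 × 1917 / (330 + 1917) = 38.4 × 1917/2247 = 32.8 V.
(Unloaded it would have been 35.4 V.)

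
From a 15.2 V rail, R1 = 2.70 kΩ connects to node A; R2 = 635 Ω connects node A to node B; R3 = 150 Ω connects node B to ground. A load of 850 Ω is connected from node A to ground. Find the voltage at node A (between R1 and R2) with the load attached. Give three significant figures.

V ≈ 2.00 V

Below node A the series string R2+R3 = 785.0 Ω sits in parallel with the 850 Ω load: 408.1 Ω.
V_A = 15.2 × 408.1/(2700 + 408.1) = 2.00 V.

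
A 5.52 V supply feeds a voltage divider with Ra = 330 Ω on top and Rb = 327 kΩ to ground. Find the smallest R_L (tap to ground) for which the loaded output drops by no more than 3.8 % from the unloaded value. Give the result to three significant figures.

Output resistance R_th = Ra‖Rb = (330 × 327000)/327300 = 329.7 Ω.
The fractional drop is R_th/(R_th + R_L); requiring this ≤ 0.0380 gives R_L ≥ R_th(1/0.0380 − 1) = 329.7 × 25.32 = 8.35 kΩ.

R_L(min) ≈ 8.35 kΩ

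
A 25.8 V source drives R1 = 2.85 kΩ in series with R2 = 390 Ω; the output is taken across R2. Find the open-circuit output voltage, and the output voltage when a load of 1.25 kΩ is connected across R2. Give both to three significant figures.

Open-circuit: V = 25.8 × 390/(2850 + 390) = 3.11 V.
With the load, R2 becomes R2‖R_L = 297.3 Ω, so V = 25.8 × 297.3/3147 = 2.44 V.

Unloaded: 3.11 V; loaded: 2.44 V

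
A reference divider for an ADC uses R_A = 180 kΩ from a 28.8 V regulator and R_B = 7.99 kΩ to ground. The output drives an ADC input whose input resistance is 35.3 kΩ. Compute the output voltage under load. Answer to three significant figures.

The load sits in parallel with R_B: R_B‖R_L = (7.99 × 35.3) / (7.99 + 35.3) = 6.515 kΩ.
V_out = 28.8 × 6.515 / (180 + 6.515) = 28.8 × 6.515/186.5 = 1.01 V.

V_out ≈ 1.01 V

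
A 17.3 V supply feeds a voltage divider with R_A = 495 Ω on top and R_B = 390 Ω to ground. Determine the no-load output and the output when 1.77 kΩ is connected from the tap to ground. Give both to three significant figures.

Open-circuit: V = 17.3 × 390/(495 + 390) = 7.62 V.
With the load, R_B becomes R_B‖R_L = 319.6 Ω, so V = 17.3 × 319.6/814.6 = 6.79 V.

Unloaded: 7.62 V; loaded: 6.79 V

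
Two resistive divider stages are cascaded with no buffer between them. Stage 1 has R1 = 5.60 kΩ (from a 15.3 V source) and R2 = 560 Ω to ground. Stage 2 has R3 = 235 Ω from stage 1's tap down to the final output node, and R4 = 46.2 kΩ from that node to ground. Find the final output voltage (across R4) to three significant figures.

V_out ≈ 1.37 V

Stage 2 presents R3+R4 = 46440 Ω as a load on stage 1's tap.
Stage 1's lower leg becomes R2‖(R3+R4) = 553.3 Ω, so V_mid = 15.3 × 553.3/6153 = 1.376 V.
Stage 2 is itself unloaded: V_out = V_mid × R4/(R3+R4) = 1.376 × 46200/46440 = 1.37 V.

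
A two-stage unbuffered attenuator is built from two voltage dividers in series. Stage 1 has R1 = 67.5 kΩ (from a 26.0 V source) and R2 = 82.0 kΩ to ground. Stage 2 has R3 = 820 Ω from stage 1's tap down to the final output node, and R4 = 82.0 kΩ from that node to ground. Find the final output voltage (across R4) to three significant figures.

V_out ≈ 9.76 V

Stage 2 presents R3+R4 = 82820 Ω as a load on stage 1's tap.
Stage 1's lower leg becomes R2‖(R3+R4) = 41200 Ω, so V_mid = 26.0 × 41200/108700 = 9.855 V.
Stage 2 is itself unloaded: V_out = V_mid × R4/(R3+R4) = 9.855 × 82000/82820 = 9.76 V.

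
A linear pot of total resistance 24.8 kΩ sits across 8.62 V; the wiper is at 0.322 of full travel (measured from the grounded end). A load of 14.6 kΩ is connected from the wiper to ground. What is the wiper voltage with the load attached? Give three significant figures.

The wiper splits the pot into (1−α)R = 16.81 kΩ above and αR = 7.986 kΩ below.
Lower section ‖ load = 5.162 kΩ.
V_wiper = 8.62 × 5.162/(16.81 + 5.162) = 2.02 V.

V ≈ 2.02 V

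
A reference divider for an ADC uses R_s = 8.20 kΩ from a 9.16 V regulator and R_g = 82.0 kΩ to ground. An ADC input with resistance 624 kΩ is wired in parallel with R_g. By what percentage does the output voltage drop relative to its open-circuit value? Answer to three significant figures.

The divider's output (Thévenin) resistance is R_s‖R_g = 7.455 kΩ.
Fractional drop under load = R_th/(R_th + R_L) = 7.455 / (7.455 + 624) = 0.01181.
So the output falls by 1.18 %.

1.18 %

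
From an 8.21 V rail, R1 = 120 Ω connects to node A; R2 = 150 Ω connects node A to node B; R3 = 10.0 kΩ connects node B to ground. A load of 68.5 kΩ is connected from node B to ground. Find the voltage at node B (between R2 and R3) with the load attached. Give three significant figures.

V ≈ 7.96 V

At node B, R3 is in parallel with the load: R3‖R_L = 8726 Ω.
Below node A the resistance is R2 + (R3‖R_L) = 8876 Ω, so V_A = 8.21 × 8876/8996 = 8.100 V.
Then V_B = V_A × (R3‖R_L)/(R2 + R3‖R_L) = 8.100 × 8726/8876 = 7.96 V.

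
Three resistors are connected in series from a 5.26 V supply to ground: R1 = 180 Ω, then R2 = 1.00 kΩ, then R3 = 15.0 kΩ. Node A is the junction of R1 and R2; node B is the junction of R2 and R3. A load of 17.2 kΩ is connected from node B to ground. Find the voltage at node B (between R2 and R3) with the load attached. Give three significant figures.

At node B, R3 is in parallel with the load: R3‖R_L = 8012 Ω.
Below node A the resistance is R2 + (R3‖R_L) = 9012 Ω, so V_A = 5.26 × 9012/9192 = 5.157 V.
Then V_B = V_A × (R3‖R_L)/(R2 + R3‖R_L) = 5.157 × 8012/9012 = 4.58 V.

V ≈ 4.58 V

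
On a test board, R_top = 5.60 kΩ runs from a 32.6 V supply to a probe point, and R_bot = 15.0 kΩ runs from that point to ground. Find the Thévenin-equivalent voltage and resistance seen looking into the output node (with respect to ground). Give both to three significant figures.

V_th is the open-circuit tap voltage: 32.6 × 15.0/(5.60 + 15.0) = 23.7 V.
With the supply zeroed, R_top and R_bot appear in parallel from the tap: R_th = R_top‖R_bot = (5.60 × 15.0)/20.60 = 4.08 kΩ.

V_th = 23.7 V, R_th = 4.08 kΩ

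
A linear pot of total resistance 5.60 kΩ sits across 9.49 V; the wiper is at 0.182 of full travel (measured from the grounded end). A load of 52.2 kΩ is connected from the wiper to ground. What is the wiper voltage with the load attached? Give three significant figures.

V ≈ 1.70 V

The wiper splits the pot into (1−α)R = 4.581 kΩ above and αR = 1.019 kΩ below.
Lower section ‖ load = 0.9997 kΩ.
V_wiper = 9.49 × 0.9997/(4.581 + 0.9997) = 1.70 V.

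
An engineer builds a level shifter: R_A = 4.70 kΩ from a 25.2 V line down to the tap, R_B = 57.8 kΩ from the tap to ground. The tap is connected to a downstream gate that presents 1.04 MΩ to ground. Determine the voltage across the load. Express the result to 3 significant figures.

The load sits in parallel with R_B: R_B‖R_L = (57.8 × 1040) / (57.8 + 1040) = 54.76 kΩ.
V_out = 25.2 × 54.76 / (4.70 + 54.76) = 25.2 × 54.76/59.46 = 23.2 V.

V_out ≈ 23.2 V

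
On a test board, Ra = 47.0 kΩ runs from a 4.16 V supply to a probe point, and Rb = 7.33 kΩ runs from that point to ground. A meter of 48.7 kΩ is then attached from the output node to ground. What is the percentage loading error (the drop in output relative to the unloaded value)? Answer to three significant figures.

The divider's output (Thévenin) resistance is Ra‖Rb = 6.341 kΩ.
Fractional drop under load = R_th/(R_th + R_L) = 6.341 / (6.341 + 48.7) = 0.1152.
So the output falls by 11.5 %.

11.5 %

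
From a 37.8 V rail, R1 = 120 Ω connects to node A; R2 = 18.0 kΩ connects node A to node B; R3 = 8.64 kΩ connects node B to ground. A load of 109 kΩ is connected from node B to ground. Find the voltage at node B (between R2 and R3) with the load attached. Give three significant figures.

V ≈ 11.6 V

At node B, R3 is in parallel with the load: R3‖R_L = 8005 Ω.
Below node A the resistance is R2 + (R3‖R_L) = 26010 Ω, so V_A = 37.8 × 26010/26130 = 37.63 V.
Then V_B = V_A × (R3‖R_L)/(R2 + R3‖R_L) = 37.63 × 8005/26010 = 11.6 V.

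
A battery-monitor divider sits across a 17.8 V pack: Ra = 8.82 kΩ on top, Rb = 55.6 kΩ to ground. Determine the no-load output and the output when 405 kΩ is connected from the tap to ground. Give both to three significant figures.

Unloaded: 15.4 V; loaded: 15.1 V

Open-circuit: V = 17.8 × 55.6/(8.82 + 55.6) = 15.4 V.
With the load, Rb becomes Rb‖R_L = 48.89 kΩ, so V = 17.8 × 48.89/57.71 = 15.1 V.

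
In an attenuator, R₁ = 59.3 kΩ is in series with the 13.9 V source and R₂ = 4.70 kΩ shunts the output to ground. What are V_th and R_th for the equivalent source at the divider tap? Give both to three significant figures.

V_th is the open-circuit tap voltage: 13.9 × 4.70/(59.3 + 4.70) = 1.02 V.
With the supply zeroed, R₁ and R₂ appear in parallel from the tap: R_th = R₁‖R₂ = (59.3 × 4.70)/64.00 = 4.35 kΩ.

V_th = 1.02 V, R_th = 4.35 kΩ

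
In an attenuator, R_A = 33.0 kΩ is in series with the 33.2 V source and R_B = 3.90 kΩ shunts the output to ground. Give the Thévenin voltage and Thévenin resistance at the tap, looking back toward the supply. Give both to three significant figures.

V_th = 3.51 V, R_th = 3.49 kΩ

V_th is the open-circuit tap voltage: 33.2 × 3.90/(33.0 + 3.90) = 3.51 V.
With the supply zeroed, R_A and R_B appear in parallel from the tap: R_th = R_A‖R_B = (33.0 × 3.90)/36.90 = 3.49 kΩ.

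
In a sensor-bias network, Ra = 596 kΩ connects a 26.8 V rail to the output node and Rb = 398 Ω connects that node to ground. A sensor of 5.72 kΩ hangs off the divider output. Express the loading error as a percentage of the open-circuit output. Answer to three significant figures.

The divider's output (Thévenin) resistance is Ra‖Rb = 397.7 Ω.
Fractional drop under load = R_th/(R_th + R_L) = 397.7 / (397.7 + 5720) = 0.06501.
So the output falls by 6.50 %.

6.50 %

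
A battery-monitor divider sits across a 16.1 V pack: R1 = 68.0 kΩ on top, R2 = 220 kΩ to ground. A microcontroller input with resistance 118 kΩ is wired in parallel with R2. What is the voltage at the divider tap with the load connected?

The load sits in parallel with R2: R2‖R_L = (220 × 118) / (220 + 118) = 76.80 kΩ.
V_out = 16.1 × 76.80 / (68.0 + 76.80) = 16.1 × 76.80/144.8 = 8.54 V.

V_out ≈ 8.54 V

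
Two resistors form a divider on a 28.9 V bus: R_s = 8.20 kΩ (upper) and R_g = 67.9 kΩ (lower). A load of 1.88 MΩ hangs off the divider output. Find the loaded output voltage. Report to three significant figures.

V_out ≈ 25.7 V

The load sits in parallel with R_g: R_g‖R_L = (67.9 × 1880) / (67.9 + 1880) = 65.53 kΩ.
V_out = 28.9 × 65.53 / (8.20 + 65.53) = 28.9 × 65.53/73.73 = 25.7 V.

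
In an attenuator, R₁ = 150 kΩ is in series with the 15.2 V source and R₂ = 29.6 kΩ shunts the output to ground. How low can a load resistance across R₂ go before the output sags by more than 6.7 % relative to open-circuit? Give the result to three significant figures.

R_L(min) ≈ 344 kΩ

Output resistance R_th = R₁‖R₂ = (150 × 29.6)/179.6 = 24.72 kΩ.
The fractional drop is R_th/(R_th + R_L); requiring this ≤ 0.0670 gives R_L ≥ R_th(1/0.0670 − 1) = 24.72 × 13.93 = 344 kΩ.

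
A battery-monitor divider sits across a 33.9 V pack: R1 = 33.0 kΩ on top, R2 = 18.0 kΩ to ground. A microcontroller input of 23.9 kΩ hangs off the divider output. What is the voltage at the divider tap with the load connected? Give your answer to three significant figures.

The load sits in parallel with R2: R2‖R_L = (18.0 × 23.9) / (18.0 + 23.9) = 10.27 kΩ.
V_out = 33.9 × 10.27 / (33.0 + 10.27) = 33.9 × 10.27/43.27 = 8.04 V.

V_out ≈ 8.04 V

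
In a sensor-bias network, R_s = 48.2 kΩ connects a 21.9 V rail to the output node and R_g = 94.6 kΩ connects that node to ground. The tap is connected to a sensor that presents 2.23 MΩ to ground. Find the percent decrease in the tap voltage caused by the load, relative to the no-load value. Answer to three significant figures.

1.41 %

The divider's output (Thévenin) resistance is R_s‖R_g = 31.93 kΩ.
Fractional drop under load = R_th/(R_th + R_L) = 31.93 / (31.93 + 2230) = 0.01412.
So the output falls by 1.41 %.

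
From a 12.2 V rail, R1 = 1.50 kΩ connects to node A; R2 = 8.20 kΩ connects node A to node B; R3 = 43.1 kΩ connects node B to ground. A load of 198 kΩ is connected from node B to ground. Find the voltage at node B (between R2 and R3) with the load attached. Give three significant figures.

V ≈ 9.58 V

At node B, R3 is in parallel with the load: R3‖R_L = 35.40 kΩ.
Below node A the resistance is R2 + (R3‖R_L) = 43.60 kΩ, so V_A = 12.2 × 43.60/45.10 = 11.79 V.
Then V_B = V_A × (R3‖R_L)/(R2 + R3‖R_L) = 11.79 × 35.40/43.60 = 9.58 V.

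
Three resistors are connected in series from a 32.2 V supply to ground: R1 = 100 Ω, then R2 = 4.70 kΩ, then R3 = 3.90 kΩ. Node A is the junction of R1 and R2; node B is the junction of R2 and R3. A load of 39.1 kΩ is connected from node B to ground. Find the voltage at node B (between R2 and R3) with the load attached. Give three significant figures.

At node B, R3 is in parallel with the load: R3‖R_L = 3546 Ω.
Below node A the resistance is R2 + (R3‖R_L) = 8246 Ω, so V_A = 32.2 × 8246/8346 = 31.81 V.
Then V_B = V_A × (R3‖R_L)/(R2 + R3‖R_L) = 31.81 × 3546/8246 = 13.7 V.

V ≈ 13.7 V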